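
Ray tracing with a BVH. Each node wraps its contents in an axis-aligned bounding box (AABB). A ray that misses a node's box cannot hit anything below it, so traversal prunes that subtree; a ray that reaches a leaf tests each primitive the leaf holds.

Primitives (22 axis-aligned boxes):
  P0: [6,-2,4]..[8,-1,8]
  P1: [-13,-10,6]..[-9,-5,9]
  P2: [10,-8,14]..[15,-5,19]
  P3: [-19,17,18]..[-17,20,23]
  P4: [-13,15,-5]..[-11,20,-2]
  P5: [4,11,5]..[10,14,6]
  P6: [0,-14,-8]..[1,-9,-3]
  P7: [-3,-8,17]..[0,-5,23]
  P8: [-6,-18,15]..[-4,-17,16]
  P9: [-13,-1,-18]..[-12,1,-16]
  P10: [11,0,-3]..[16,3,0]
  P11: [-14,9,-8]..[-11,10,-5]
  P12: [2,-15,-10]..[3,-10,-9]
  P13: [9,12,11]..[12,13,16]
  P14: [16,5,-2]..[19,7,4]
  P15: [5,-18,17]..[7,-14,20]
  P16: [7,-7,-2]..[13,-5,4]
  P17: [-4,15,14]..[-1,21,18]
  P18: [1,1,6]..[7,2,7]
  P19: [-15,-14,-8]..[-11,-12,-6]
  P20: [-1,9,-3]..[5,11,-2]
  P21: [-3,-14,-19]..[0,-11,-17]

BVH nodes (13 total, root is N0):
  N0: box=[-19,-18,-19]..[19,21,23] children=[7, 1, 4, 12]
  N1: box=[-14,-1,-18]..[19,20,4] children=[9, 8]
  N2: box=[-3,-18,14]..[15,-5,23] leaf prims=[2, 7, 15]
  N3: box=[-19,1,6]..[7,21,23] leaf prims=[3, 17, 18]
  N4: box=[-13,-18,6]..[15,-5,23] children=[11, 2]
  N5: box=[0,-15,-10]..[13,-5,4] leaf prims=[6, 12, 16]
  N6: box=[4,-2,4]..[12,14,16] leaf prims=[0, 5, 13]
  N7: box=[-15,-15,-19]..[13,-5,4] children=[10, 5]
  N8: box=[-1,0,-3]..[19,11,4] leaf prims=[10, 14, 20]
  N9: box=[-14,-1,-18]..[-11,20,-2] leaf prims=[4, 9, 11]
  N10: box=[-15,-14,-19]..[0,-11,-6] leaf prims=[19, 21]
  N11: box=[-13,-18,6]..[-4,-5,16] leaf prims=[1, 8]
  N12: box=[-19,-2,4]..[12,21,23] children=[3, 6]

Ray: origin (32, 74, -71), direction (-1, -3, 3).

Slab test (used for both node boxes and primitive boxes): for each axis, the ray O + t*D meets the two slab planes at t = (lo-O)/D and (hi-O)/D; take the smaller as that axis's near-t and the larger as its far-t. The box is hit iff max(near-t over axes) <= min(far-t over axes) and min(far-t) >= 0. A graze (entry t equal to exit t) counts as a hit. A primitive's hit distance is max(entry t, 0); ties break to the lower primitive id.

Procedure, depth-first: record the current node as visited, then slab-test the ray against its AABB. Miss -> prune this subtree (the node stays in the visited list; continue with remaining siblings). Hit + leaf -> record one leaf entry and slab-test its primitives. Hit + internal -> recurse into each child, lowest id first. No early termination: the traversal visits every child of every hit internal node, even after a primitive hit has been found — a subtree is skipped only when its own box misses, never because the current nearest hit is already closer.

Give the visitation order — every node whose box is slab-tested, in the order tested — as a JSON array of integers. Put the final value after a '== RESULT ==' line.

Walk:
N0 x:[13,51] y:[53/3,92/3] z:[52/3,94/3] -> hit [53/3,92/3], descend [1, 4, 7, 12]
  N1 x:[13,46] y:[18,25] z:[53/3,25] -> hit [18,25], descend [8, 9]
    N8 x:[13,33] y:[21,74/3] z:[68/3,25] -> hit [68/3,74/3] leaf, test {P10(miss), P14(miss), P20(miss)}
    N9 x:[43,46] y:[18,25] z:[53/3,23] -> miss, prune
  N4 x:[17,45] y:[79/3,92/3] z:[77/3,94/3] -> hit [79/3,92/3], descend [2, 11]
    N2 x:[17,35] y:[79/3,92/3] z:[85/3,94/3] -> hit [85/3,92/3] leaf, test {P2(miss), P7(miss), P15(miss)}
    N11 x:[36,45] y:[79/3,92/3] z:[77/3,29] -> miss, prune
  N7 x:[19,47] y:[79/3,89/3] z:[52/3,25] -> miss, prune
  N12 x:[20,51] y:[53/3,76/3] z:[25,94/3] -> hit [25,76/3], descend [3, 6]
    N3 x:[25,51] y:[53/3,73/3] z:[77/3,94/3] -> miss, prune
    N6 x:[20,28] y:[20,76/3] z:[25,29] -> hit [25,76/3] leaf, test {P0@t=25, P5(miss), P13(miss)}

order=[0, 1, 8, 9, 4, 2, 11, 7, 12, 3, 6]  |boxes|=11  |leaves|=3  hit=P0

== RESULT ==
[0, 1, 8, 9, 4, 2, 11, 7, 12, 3, 6]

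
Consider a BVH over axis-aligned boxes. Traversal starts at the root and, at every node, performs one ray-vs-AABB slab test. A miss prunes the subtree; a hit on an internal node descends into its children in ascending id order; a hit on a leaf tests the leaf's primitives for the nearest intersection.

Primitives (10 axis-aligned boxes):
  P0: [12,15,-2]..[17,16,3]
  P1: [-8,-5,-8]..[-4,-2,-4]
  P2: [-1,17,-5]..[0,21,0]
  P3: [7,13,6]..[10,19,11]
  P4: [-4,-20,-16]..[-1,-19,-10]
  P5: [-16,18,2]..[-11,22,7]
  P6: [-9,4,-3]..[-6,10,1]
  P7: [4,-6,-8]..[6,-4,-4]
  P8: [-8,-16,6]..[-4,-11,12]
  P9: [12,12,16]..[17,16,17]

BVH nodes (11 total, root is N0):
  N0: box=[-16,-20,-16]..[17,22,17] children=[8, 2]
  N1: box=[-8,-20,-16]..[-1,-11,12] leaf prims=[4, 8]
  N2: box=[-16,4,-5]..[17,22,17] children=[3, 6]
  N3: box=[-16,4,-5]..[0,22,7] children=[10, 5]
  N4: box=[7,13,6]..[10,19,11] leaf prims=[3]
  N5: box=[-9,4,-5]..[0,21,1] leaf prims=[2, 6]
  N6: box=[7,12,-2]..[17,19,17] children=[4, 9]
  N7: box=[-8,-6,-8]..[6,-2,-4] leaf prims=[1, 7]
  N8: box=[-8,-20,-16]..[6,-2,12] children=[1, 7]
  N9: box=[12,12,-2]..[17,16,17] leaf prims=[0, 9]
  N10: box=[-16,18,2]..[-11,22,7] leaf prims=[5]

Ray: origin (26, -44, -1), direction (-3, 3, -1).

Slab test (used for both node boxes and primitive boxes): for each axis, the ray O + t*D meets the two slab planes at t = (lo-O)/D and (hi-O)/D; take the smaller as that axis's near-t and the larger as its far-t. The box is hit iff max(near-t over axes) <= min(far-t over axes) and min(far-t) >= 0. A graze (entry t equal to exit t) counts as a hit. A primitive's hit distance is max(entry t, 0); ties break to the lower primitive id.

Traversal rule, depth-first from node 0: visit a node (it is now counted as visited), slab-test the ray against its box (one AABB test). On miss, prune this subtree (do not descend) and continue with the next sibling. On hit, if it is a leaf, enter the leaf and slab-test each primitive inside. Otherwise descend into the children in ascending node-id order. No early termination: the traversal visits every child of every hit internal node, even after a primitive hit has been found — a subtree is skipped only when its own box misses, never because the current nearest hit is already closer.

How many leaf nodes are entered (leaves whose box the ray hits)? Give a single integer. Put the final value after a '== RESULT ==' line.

Traverse from the root:
N0 x:[3,14] y:[8,22] z:[-18,15] -> hit [8,14], descend [2, 8]
  N2 x:[3,14] y:[16,22] z:[-18,4] -> miss, prune
  N8 x:[20/3,34/3] y:[8,14] z:[-13,15] -> hit [8,34/3], descend [1, 7]
    N1 x:[9,34/3] y:[8,11] z:[-13,15] -> hit [9,11] leaf, test {P4(miss), P8(miss)}
    N7 x:[20/3,34/3] y:[38/3,14] z:[3,7] -> miss, prune

Summary -> nodes [0, 2, 8, 1, 7]; box-tests=5; leaf-entries=1; first=miss

== RESULT ==
1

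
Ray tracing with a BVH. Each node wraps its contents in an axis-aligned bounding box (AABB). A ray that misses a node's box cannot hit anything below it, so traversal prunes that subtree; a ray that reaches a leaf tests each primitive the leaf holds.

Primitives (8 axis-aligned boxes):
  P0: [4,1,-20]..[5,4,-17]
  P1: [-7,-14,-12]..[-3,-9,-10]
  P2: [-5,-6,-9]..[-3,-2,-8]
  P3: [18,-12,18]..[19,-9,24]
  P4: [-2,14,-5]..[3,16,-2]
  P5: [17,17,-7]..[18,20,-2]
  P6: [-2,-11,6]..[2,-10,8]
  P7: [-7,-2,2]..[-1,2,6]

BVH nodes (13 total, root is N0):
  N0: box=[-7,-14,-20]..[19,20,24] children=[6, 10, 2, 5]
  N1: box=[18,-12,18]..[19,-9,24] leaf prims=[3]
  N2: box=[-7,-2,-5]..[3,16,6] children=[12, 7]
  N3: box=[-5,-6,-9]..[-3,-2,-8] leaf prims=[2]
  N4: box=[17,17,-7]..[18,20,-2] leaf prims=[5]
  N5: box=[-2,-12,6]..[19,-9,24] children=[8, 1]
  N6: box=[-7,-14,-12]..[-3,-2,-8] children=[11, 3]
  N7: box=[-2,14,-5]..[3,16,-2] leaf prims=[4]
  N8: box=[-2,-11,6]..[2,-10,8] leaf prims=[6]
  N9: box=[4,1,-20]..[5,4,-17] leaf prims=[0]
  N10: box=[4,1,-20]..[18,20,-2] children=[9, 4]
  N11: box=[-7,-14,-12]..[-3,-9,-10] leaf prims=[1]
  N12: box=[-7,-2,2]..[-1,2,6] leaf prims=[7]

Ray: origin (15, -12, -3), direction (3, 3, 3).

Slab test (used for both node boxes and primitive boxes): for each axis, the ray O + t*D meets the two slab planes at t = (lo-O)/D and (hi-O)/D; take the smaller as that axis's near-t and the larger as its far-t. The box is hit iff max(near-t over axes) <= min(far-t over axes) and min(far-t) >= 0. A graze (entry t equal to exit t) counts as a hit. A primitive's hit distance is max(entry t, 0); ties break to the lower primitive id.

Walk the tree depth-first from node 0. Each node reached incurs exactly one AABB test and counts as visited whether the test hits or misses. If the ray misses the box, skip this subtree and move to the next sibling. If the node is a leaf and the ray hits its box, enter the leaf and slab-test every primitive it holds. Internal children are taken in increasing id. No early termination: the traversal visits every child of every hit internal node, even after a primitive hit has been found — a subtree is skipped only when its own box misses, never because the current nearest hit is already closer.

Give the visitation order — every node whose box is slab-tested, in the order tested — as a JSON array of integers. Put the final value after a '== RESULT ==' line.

Traverse from the root:
N0 x:[-22/3,4/3] y:[-2/3,32/3] z:[-17/3,9] -> hit [-2/3,4/3], descend [2, 5, 6, 10]
  N2 x:[-22/3,-4] y:[10/3,28/3] z:[-2/3,3] -> miss, prune
  N5 x:[-17/3,4/3] y:[0,1] z:[3,9] -> miss, prune
  N6 x:[-22/3,-6] y:[-2/3,10/3] z:[-3,-5/3] -> miss, prune
  N10 x:[-11/3,1] y:[13/3,32/3] z:[-17/3,1/3] -> miss, prune

5 AABB tests over nodes [0, 2, 5, 6, 10]; 0 leaves entered; closest miss.

== RESULT ==
[0, 2, 5, 6, 10]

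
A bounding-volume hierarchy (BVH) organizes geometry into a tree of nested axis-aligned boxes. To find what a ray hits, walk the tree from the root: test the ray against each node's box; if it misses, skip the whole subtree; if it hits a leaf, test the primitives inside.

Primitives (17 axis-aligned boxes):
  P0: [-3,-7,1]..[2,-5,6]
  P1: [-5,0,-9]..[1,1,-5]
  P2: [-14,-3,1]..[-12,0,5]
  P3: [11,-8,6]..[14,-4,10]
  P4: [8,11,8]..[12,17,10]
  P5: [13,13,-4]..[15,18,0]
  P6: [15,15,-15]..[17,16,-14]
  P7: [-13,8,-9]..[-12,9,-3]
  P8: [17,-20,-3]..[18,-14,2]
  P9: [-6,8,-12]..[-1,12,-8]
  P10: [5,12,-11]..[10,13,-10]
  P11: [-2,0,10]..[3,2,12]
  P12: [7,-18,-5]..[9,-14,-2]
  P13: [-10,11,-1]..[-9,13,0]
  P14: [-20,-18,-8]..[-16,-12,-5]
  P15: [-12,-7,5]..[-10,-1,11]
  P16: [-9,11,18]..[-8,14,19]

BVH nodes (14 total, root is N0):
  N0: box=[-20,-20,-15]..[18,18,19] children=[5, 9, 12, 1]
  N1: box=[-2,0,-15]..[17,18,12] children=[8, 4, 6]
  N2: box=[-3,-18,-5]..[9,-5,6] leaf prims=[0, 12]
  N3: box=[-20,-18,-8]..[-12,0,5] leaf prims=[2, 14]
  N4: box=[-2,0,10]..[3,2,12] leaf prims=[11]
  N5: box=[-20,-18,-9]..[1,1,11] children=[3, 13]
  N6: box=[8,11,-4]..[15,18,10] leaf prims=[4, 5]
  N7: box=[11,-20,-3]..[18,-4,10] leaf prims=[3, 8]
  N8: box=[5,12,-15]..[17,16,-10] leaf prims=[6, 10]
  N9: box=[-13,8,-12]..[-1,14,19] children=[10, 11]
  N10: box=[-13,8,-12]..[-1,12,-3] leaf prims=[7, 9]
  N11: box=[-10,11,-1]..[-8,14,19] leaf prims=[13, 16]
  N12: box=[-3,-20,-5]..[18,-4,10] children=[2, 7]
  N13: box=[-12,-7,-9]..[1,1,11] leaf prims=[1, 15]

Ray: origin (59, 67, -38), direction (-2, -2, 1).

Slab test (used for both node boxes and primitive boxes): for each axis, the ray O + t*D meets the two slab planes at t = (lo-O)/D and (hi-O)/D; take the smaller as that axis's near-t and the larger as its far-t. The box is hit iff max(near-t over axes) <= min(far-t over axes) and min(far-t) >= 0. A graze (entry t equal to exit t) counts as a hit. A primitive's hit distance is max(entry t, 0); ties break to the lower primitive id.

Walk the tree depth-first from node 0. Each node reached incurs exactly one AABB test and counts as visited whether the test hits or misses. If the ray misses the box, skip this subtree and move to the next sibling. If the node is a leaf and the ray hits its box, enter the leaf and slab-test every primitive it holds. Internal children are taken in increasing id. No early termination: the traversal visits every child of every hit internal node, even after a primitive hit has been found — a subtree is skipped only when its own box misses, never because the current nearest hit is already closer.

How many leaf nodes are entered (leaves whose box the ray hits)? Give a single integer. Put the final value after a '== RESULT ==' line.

Trace the traversal:
N0 x:[41/2,79/2] y:[49/2,87/2] z:[23,57] -> hit [49/2,79/2], descend [1, 5, 9, 12]
  N1 x:[21,61/2] y:[49/2,67/2] z:[23,50] -> hit [49/2,61/2], descend [4, 6, 8]
    N4 x:[28,61/2] y:[65/2,67/2] z:[48,50] -> miss, prune
    N6 x:[22,51/2] y:[49/2,28] z:[34,48] -> miss, prune
    N8 x:[21,27] y:[51/2,55/2] z:[23,28] -> hit [51/2,27] leaf, test {P6(miss), P10@t=27}
  N5 x:[29,79/2] y:[33,85/2] z:[29,49] -> hit [33,79/2], descend [3, 13]
    N3 x:[71/2,79/2] y:[67/2,85/2] z:[30,43] -> hit [71/2,79/2] leaf, test {P2(miss), P14(miss)}
    N13 x:[29,71/2] y:[33,37] z:[29,49] -> hit [33,71/2] leaf, test {P1(miss), P15(miss)}
  N9 x:[30,36] y:[53/2,59/2] z:[26,57] -> miss, prune
  N12 x:[41/2,31] y:[71/2,87/2] z:[33,48] -> miss, prune

10 AABB tests over nodes [0, 1, 4, 6, 8, 5, 3, 13, 9, 12]; 3 leaves entered; closest P10.

== RESULT ==
3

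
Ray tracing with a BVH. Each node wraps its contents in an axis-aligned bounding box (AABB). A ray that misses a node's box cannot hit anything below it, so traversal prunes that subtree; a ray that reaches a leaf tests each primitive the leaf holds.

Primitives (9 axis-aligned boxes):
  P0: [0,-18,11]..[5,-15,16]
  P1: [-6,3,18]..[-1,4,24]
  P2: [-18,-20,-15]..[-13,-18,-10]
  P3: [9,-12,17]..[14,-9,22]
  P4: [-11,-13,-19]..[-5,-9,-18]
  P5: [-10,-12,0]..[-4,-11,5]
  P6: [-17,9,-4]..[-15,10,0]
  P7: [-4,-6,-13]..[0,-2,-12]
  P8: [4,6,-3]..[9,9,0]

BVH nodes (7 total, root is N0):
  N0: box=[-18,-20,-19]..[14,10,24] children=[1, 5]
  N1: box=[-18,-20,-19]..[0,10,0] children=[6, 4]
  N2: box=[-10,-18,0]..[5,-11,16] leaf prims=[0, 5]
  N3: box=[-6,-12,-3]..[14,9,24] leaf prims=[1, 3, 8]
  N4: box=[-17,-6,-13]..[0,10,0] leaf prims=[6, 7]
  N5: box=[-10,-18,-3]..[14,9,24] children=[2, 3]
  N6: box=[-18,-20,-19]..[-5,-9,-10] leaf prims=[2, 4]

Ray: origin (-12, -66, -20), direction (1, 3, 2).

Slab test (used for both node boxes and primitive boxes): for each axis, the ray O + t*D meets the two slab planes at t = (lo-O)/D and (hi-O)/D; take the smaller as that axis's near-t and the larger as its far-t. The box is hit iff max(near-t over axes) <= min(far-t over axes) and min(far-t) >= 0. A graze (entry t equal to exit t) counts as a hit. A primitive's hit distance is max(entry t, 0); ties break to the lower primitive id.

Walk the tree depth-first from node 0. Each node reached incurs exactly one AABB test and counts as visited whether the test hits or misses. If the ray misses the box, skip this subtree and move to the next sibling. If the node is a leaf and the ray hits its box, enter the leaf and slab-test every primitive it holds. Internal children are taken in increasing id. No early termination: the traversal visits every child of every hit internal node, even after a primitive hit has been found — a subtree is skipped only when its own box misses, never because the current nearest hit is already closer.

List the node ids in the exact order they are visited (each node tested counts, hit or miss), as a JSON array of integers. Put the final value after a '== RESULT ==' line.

Trace the traversal:
N0 x:[-6,26] y:[46/3,76/3] z:[1/2,22] -> hit [46/3,22], descend [1, 5]
  N1 x:[-6,12] y:[46/3,76/3] z:[1/2,10] -> miss, prune
  N5 x:[2,26] y:[16,25] z:[17/2,22] -> hit [16,22], descend [2, 3]
    N2 x:[2,17] y:[16,55/3] z:[10,18] -> hit [16,17] leaf, test {P0@t=16, P5(miss)}
    N3 x:[6,26] y:[18,25] z:[17/2,22] -> hit [18,22] leaf, test {P1(miss), P3(miss), P8(miss)}

Summary -> nodes [0, 1, 5, 2, 3]; box-tests=5; leaf-entries=2; first=P0

== RESULT ==
[0, 1, 5, 2, 3]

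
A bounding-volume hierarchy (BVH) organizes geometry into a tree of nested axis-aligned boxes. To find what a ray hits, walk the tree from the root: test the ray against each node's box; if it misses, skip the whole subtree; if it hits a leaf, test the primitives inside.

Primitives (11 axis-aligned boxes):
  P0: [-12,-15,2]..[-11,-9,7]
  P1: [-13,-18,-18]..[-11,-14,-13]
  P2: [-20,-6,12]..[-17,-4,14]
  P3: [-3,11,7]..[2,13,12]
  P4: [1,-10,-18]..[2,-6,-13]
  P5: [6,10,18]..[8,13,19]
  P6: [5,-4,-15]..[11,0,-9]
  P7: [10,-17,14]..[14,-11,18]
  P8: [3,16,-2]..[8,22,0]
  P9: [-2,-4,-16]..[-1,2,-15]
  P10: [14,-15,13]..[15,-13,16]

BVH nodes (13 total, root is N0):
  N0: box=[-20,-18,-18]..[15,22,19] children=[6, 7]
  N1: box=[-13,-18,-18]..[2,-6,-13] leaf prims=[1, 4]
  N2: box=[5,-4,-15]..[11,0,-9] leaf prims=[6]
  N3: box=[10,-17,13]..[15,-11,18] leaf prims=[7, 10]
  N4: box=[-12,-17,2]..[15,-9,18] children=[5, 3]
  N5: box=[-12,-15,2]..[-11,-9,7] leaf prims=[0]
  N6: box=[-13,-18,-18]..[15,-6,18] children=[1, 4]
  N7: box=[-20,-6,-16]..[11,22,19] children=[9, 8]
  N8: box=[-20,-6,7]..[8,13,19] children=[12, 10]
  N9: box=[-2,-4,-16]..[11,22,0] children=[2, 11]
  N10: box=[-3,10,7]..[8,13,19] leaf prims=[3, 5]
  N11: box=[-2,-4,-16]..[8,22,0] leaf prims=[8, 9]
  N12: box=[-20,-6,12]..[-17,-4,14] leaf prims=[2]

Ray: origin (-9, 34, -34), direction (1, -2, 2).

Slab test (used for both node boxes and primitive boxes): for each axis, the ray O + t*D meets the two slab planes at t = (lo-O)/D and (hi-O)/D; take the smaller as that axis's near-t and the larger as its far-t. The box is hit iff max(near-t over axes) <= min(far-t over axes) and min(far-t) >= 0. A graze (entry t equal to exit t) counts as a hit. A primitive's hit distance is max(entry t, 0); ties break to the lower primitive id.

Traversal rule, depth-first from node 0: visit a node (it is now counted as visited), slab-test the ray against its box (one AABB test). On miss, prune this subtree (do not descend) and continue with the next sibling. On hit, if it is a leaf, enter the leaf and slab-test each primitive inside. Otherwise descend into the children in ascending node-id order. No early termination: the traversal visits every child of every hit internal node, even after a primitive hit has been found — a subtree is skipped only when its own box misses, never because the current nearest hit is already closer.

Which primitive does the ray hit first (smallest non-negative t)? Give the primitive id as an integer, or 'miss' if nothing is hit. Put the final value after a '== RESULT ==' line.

Walk:
N0 x:[-11,24] y:[6,26] z:[8,53/2] -> hit [8,24], descend [6, 7]
  N6 x:[-4,24] y:[20,26] z:[8,26] -> hit [20,24], descend [1, 4]
    N1 x:[-4,11] y:[20,26] z:[8,21/2] -> miss, prune
    N4 x:[-3,24] y:[43/2,51/2] z:[18,26] -> hit [43/2,24], descend [3, 5]
      N3 x:[19,24] y:[45/2,51/2] z:[47/2,26] -> hit [47/2,24] leaf, test {P7(miss), P10@t=47/2}
      N5 x:[-3,-2] y:[43/2,49/2] z:[18,41/2] -> miss, prune
  N7 x:[-11,20] y:[6,20] z:[9,53/2] -> hit [9,20], descend [8, 9]
    N8 x:[-11,17] y:[21/2,20] z:[41/2,53/2] -> miss, prune
    N9 x:[7,20] y:[6,19] z:[9,17] -> hit [9,17], descend [2, 11]
      N2 x:[14,20] y:[17,19] z:[19/2,25/2] -> miss, prune
      N11 x:[7,17] y:[6,19] z:[9,17] -> hit [9,17] leaf, test {P8(miss), P9(miss)}

11 AABB tests over nodes [0, 6, 1, 4, 3, 5, 7, 8, 9, 2, 11]; 2 leaves entered; closest P10.

== RESULT ==
10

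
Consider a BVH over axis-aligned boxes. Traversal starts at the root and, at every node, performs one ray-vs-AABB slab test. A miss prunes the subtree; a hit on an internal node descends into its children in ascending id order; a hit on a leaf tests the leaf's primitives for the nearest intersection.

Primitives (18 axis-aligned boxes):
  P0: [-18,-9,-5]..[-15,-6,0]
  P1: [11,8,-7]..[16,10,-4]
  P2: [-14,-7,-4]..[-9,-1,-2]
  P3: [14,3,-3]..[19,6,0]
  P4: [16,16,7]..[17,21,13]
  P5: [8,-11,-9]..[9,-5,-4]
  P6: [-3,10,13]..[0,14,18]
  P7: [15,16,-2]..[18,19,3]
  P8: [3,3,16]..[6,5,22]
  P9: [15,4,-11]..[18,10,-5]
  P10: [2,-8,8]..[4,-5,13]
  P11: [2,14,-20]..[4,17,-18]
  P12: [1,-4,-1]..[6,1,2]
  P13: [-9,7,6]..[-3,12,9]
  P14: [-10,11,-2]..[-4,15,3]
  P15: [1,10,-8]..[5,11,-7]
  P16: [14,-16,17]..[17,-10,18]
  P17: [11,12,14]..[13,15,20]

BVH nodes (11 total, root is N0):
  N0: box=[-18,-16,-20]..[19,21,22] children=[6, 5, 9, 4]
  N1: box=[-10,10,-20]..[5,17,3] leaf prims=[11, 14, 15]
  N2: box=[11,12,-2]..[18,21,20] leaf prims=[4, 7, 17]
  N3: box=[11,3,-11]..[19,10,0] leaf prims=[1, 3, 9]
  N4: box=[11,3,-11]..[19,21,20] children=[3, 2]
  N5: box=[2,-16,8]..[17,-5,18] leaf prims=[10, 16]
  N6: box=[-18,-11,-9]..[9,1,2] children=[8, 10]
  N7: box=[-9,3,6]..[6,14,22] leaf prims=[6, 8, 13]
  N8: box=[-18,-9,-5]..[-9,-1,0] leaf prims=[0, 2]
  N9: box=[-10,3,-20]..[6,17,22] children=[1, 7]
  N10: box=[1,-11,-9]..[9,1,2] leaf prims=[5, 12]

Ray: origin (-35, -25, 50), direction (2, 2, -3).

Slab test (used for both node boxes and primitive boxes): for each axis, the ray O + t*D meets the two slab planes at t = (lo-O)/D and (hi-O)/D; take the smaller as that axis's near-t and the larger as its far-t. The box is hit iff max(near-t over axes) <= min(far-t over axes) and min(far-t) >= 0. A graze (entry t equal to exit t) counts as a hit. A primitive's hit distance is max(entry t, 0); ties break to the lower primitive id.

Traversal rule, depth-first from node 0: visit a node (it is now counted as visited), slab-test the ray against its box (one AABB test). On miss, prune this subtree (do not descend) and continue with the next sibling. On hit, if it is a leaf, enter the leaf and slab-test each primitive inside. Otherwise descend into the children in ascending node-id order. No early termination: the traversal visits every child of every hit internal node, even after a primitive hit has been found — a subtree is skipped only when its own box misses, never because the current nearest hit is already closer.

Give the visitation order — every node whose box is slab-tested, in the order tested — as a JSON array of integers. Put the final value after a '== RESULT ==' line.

Trace the traversal:
N0 x:[17/2,27] y:[9/2,23] z:[28/3,70/3] -> hit [28/3,23], descend [4, 5, 6, 9]
  N4 x:[23,27] y:[14,23] z:[10,61/3] -> miss, prune
  N5 x:[37/2,26] y:[9/2,10] z:[32/3,14] -> miss, prune
  N6 x:[17/2,22] y:[7,13] z:[16,59/3] -> miss, prune
  N9 x:[25/2,41/2] y:[14,21] z:[28/3,70/3] -> hit [14,41/2], descend [1, 7]
    N1 x:[25/2,20] y:[35/2,21] z:[47/3,70/3] -> hit [35/2,20] leaf, test {P11(miss), P14(miss), P15(miss)}
    N7 x:[13,41/2] y:[14,39/2] z:[28/3,44/3] -> hit [14,44/3] leaf, test {P6(miss), P8(miss), P13(miss)}

7 AABB tests over nodes [0, 4, 5, 6, 9, 1, 7]; 2 leaves entered; closest miss.

== RESULT ==
[0, 4, 5, 6, 9, 1, 7]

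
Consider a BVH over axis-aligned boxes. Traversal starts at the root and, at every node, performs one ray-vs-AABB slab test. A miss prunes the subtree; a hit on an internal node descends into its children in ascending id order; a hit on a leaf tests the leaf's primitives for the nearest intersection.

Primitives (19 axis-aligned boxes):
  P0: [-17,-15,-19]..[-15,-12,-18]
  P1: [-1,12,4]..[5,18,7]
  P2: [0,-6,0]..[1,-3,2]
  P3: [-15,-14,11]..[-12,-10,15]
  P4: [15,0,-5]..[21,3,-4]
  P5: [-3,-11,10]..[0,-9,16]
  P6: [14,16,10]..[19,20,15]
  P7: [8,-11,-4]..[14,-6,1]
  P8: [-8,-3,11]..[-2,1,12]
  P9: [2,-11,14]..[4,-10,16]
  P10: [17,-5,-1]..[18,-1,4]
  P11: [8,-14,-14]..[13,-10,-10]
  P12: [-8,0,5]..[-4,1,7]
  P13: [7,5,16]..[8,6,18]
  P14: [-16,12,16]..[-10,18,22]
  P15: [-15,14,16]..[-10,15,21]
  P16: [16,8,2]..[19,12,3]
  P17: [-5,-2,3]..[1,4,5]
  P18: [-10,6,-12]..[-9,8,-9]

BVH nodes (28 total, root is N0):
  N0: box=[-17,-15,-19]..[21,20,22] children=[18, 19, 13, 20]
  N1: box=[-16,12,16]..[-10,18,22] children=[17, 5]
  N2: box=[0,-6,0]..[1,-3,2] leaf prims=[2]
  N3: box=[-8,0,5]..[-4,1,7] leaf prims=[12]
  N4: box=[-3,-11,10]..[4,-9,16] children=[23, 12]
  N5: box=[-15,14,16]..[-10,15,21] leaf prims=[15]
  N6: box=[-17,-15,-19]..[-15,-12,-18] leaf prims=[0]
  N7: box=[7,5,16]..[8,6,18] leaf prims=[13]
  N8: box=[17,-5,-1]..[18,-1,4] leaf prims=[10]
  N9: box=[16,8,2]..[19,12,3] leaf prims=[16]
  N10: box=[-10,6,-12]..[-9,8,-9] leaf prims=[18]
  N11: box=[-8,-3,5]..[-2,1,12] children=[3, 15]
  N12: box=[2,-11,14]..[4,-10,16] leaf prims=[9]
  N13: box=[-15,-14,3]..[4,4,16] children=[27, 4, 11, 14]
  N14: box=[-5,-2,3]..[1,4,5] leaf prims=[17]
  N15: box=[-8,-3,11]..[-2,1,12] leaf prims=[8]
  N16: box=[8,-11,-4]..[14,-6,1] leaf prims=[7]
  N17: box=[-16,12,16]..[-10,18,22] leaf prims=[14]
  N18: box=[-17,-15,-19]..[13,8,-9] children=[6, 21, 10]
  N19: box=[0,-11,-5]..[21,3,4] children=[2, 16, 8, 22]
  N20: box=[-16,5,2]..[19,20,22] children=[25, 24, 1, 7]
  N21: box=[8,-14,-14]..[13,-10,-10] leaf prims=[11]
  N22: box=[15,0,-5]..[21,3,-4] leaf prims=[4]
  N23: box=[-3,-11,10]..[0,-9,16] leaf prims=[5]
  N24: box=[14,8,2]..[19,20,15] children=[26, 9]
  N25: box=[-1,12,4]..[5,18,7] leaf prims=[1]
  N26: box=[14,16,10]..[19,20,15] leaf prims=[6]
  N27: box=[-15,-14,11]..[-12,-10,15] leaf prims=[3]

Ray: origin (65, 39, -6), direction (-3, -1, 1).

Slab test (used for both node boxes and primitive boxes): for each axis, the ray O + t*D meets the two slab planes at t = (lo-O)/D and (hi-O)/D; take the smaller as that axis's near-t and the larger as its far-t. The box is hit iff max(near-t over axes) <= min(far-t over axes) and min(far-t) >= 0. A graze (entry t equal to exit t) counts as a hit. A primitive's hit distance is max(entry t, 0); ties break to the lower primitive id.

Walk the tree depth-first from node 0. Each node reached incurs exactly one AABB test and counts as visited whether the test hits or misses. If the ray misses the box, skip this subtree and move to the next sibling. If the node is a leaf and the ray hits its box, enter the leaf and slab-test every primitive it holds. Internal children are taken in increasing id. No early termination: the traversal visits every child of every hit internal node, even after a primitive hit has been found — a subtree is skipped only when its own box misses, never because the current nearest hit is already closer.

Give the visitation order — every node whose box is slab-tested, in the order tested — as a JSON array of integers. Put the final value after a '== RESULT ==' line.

Walk:
N0 x:[44/3,82/3] y:[19,54] z:[-13,28] -> hit [19,82/3], descend [13, 18, 19, 20]
  N13 x:[61/3,80/3] y:[35,53] z:[9,22] -> miss, prune
  N18 x:[52/3,82/3] y:[31,54] z:[-13,-3] -> miss, prune
  N19 x:[44/3,65/3] y:[36,50] z:[1,10] -> miss, prune
  N20 x:[46/3,27] y:[19,34] z:[8,28] -> hit [19,27], descend [1, 7, 24, 25]
    N1 x:[25,27] y:[21,27] z:[22,28] -> hit [25,27], descend [5, 17]
      N5 x:[25,80/3] y:[24,25] z:[22,27] -> hit [25,25] leaf, test {P15@t=25}
      N17 x:[25,27] y:[21,27] z:[22,28] -> hit [25,27] leaf, test {P14@t=25}
    N7 x:[19,58/3] y:[33,34] z:[22,24] -> miss, prune
    N24 x:[46/3,17] y:[19,31] z:[8,21] -> miss, prune
    N25 x:[20,22] y:[21,27] z:[10,13] -> miss, prune

Visited [0, 13, 18, 19, 20, 1, 5, 17, 7, 24, 25]. Tests: 11 box, 2 leaf. Nearest: P14.

== RESULT ==
[0, 13, 18, 19, 20, 1, 5, 17, 7, 24, 25]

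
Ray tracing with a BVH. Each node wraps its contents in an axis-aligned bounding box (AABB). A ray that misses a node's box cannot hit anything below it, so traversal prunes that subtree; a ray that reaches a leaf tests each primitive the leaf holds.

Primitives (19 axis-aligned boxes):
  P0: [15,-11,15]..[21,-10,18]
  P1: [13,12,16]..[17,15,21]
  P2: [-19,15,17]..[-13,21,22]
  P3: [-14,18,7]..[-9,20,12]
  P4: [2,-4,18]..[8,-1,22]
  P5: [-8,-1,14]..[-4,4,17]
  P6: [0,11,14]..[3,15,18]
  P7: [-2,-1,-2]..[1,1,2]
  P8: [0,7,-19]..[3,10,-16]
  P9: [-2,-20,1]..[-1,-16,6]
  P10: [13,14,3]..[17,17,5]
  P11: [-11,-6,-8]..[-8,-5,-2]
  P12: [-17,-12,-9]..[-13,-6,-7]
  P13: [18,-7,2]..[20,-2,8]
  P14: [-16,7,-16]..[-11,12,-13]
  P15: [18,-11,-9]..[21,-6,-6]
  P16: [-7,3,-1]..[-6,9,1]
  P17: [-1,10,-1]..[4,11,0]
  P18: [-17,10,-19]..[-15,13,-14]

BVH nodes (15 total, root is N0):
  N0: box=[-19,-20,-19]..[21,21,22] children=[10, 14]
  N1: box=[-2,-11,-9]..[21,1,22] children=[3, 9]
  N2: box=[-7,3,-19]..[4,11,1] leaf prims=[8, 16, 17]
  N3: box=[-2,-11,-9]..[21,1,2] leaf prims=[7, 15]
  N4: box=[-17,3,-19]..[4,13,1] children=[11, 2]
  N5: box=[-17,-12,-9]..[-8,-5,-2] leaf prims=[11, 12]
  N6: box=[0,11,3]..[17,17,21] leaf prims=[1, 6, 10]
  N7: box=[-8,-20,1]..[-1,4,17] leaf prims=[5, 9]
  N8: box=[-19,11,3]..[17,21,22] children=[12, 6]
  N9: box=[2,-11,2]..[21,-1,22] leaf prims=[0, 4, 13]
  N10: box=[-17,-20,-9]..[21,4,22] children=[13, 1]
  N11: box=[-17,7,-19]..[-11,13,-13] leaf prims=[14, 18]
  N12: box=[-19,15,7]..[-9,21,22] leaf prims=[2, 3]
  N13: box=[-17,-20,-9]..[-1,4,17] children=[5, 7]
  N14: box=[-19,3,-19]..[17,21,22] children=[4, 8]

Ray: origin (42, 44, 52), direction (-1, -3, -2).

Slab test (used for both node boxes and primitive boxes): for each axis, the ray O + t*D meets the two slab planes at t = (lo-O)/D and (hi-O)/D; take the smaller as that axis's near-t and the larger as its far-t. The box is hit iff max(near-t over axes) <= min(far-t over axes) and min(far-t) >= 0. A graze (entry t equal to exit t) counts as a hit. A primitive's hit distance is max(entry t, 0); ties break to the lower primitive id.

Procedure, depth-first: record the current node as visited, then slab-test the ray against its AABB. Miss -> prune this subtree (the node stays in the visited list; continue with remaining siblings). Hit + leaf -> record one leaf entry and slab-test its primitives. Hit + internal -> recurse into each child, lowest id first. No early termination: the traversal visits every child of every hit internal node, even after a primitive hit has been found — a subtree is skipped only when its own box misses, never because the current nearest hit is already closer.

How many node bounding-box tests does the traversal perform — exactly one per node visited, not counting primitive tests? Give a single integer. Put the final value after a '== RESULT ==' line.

Trace the traversal:
N0 x:[21,61] y:[23/3,64/3] z:[15,71/2] -> hit [21,64/3], descend [10, 14]
  N10 x:[21,59] y:[40/3,64/3] z:[15,61/2] -> hit [21,64/3], descend [1, 13]
    N1 x:[21,44] y:[43/3,55/3] z:[15,61/2] -> miss, prune
    N13 x:[43,59] y:[40/3,64/3] z:[35/2,61/2] -> miss, prune
  N14 x:[25,61] y:[23/3,41/3] z:[15,71/2] -> miss, prune

order=[0, 10, 1, 13, 14]  |boxes|=5  |leaves|=0  hit=miss

== RESULT ==
5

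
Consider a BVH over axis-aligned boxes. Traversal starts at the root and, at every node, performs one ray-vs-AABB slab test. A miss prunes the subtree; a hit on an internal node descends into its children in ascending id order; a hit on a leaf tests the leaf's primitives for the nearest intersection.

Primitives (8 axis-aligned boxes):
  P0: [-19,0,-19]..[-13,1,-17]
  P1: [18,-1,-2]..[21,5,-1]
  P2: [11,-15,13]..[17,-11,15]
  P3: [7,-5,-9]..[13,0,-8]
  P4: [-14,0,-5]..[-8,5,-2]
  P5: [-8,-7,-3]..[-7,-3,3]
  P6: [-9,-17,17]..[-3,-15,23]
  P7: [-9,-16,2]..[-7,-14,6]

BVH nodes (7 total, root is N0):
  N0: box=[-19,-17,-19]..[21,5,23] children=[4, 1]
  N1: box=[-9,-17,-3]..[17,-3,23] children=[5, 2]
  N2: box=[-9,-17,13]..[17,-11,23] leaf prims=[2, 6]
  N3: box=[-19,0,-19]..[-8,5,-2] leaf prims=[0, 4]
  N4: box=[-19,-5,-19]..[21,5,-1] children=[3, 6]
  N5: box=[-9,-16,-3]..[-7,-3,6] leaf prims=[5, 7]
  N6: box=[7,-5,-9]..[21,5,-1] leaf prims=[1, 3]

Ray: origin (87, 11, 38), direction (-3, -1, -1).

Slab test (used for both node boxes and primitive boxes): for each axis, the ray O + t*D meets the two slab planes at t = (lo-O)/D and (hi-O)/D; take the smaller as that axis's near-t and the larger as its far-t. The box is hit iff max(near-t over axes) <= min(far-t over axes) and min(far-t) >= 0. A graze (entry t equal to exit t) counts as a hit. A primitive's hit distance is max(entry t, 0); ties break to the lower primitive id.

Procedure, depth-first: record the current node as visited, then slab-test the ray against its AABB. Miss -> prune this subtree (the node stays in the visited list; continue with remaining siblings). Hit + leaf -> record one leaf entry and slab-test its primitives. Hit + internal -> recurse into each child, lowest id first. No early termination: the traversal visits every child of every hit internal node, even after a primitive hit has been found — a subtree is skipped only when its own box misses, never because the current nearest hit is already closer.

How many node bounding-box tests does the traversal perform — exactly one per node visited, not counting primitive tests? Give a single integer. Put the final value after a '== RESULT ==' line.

Walk:
N0 x:[22,106/3] y:[6,28] z:[15,57] -> hit [22,28], descend [1, 4]
  N1 x:[70/3,32] y:[14,28] z:[15,41] -> hit [70/3,28], descend [2, 5]
    N2 x:[70/3,32] y:[22,28] z:[15,25] -> hit [70/3,25] leaf, test {P2@t=70/3, P6(miss)}
    N5 x:[94/3,32] y:[14,27] z:[32,41] -> miss, prune
  N4 x:[22,106/3] y:[6,16] z:[39,57] -> miss, prune

5 AABB tests over nodes [0, 1, 2, 5, 4]; 1 leaf entered; closest P2.

== RESULT ==
5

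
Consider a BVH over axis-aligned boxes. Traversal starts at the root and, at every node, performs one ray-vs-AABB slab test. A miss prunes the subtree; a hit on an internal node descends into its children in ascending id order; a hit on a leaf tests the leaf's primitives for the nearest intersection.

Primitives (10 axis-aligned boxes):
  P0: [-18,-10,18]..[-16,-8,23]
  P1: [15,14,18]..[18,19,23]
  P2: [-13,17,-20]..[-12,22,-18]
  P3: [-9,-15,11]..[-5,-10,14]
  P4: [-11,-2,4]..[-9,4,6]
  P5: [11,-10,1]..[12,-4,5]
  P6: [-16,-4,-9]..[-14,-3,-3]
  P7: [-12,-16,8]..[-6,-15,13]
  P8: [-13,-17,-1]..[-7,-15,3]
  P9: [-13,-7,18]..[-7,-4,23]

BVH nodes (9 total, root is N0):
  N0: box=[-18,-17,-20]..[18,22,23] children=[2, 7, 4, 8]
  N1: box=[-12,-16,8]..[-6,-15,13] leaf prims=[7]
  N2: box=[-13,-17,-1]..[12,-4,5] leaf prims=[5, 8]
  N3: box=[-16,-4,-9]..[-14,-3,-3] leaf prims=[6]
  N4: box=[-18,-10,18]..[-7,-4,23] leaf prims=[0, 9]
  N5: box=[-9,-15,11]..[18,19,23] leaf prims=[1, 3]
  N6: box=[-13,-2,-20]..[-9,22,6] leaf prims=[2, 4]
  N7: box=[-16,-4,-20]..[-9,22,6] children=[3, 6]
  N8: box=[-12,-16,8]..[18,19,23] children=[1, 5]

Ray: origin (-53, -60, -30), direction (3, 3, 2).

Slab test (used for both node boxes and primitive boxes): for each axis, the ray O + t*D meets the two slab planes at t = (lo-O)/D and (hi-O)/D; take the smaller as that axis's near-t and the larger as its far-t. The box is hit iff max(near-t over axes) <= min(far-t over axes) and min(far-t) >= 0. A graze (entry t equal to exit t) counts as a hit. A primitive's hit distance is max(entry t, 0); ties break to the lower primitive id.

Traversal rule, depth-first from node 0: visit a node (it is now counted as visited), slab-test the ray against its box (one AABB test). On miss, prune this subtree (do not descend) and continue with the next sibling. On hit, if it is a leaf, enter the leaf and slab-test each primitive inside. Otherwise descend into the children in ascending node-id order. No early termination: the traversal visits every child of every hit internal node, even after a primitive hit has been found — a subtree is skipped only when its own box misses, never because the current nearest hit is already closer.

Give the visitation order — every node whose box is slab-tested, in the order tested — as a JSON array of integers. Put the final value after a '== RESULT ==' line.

Trace the traversal:
N0 x:[35/3,71/3] y:[43/3,82/3] z:[5,53/2] -> hit [43/3,71/3], descend [2, 4, 7, 8]
  N2 x:[40/3,65/3] y:[43/3,56/3] z:[29/2,35/2] -> hit [29/2,35/2] leaf, test {P5(miss), P8@t=29/2}
  N4 x:[35/3,46/3] y:[50/3,56/3] z:[24,53/2] -> miss, prune
  N7 x:[37/3,44/3] y:[56/3,82/3] z:[5,18] -> miss, prune
  N8 x:[41/3,71/3] y:[44/3,79/3] z:[19,53/2] -> hit [19,71/3], descend [1, 5]
    N1 x:[41/3,47/3] y:[44/3,15] z:[19,43/2] -> miss, prune
    N5 x:[44/3,71/3] y:[15,79/3] z:[41/2,53/2] -> hit [41/2,71/3] leaf, test {P1(miss), P3(miss)}

Visited [0, 2, 4, 7, 8, 1, 5]. Tests: 7 box, 2 leaf. Nearest: P8.

== RESULT ==
[0, 2, 4, 7, 8, 1, 5]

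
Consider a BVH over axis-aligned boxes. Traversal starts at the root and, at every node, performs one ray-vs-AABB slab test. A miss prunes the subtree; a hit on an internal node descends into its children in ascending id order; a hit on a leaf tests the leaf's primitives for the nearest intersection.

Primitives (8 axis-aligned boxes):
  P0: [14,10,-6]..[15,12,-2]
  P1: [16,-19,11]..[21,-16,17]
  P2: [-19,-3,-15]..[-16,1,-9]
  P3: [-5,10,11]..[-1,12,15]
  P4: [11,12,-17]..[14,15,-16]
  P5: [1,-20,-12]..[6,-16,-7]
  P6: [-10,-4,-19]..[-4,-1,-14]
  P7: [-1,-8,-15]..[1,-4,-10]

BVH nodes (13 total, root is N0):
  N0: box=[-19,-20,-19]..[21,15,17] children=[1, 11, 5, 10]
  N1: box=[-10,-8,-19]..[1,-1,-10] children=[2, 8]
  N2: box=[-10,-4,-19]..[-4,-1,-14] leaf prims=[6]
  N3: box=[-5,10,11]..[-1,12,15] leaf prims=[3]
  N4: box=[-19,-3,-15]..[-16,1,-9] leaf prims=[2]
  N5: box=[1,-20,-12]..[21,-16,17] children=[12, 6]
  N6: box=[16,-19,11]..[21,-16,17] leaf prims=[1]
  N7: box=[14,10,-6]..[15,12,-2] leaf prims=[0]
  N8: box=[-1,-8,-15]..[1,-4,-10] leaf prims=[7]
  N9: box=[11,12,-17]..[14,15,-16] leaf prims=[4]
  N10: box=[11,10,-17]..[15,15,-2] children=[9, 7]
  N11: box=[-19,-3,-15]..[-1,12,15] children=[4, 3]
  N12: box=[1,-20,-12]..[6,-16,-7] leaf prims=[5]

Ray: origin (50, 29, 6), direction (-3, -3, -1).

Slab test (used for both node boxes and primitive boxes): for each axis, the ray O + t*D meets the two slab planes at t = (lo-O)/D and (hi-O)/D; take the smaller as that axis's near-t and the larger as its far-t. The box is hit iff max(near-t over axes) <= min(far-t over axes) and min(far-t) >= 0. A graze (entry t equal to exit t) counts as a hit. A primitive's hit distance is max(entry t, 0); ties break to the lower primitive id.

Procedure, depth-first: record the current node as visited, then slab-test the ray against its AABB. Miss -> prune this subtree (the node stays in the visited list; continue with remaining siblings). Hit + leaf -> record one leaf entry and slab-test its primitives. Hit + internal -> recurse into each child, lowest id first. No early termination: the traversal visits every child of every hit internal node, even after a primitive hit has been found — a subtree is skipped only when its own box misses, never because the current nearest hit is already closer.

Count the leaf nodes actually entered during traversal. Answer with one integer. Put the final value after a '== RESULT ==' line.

Walk:
N0 x:[29/3,23] y:[14/3,49/3] z:[-11,25] -> hit [29/3,49/3], descend [1, 5, 10, 11]
  N1 x:[49/3,20] y:[10,37/3] z:[16,25] -> miss, prune
  N5 x:[29/3,49/3] y:[15,49/3] z:[-11,18] -> hit [15,49/3], descend [6, 12]
    N6 x:[29/3,34/3] y:[15,16] z:[-11,-5] -> miss, prune
    N12 x:[44/3,49/3] y:[15,49/3] z:[13,18] -> hit [15,49/3] leaf, test {P5@t=15}
  N10 x:[35/3,13] y:[14/3,19/3] z:[8,23] -> miss, prune
  N11 x:[17,23] y:[17/3,32/3] z:[-9,21] -> miss, prune

7 AABB tests over nodes [0, 1, 5, 6, 12, 10, 11]; 1 leaf entered; closest P5.

== RESULT ==
1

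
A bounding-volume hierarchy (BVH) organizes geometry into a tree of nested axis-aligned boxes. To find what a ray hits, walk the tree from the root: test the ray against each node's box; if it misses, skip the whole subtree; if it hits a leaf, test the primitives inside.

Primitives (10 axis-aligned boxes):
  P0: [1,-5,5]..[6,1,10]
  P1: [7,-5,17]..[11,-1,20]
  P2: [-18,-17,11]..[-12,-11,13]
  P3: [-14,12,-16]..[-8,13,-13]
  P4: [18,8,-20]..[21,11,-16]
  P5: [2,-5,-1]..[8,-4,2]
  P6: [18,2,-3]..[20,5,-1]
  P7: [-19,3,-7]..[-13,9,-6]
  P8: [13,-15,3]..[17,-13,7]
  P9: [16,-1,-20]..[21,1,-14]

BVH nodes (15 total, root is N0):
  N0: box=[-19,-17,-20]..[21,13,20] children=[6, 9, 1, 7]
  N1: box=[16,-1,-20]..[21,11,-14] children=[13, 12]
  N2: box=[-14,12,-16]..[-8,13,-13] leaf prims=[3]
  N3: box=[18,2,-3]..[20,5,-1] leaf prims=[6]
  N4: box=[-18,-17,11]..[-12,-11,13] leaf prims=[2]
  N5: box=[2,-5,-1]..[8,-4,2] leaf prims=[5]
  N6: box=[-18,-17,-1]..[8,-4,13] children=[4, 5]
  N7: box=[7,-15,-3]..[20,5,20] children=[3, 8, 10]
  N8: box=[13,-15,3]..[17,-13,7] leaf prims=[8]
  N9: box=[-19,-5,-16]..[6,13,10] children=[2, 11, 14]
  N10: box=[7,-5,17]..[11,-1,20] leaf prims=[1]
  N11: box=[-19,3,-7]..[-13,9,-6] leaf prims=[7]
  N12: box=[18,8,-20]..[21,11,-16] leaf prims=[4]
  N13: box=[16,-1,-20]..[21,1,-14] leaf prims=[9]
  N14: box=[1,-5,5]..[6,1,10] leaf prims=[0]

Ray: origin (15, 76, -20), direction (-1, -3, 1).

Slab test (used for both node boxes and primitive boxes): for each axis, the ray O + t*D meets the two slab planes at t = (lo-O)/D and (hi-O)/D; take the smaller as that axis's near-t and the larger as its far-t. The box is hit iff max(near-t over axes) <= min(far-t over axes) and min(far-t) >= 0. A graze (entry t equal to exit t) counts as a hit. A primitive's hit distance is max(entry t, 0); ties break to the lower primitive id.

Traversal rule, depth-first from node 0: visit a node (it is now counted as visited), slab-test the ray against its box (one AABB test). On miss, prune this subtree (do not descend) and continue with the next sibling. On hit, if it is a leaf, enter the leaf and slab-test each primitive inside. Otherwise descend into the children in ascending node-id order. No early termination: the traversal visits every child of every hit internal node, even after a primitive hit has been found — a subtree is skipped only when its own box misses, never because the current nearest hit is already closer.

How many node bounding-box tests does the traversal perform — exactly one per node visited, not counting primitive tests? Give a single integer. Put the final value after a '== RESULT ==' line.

Walk:
N0 x:[-6,34] y:[21,31] z:[0,40] -> hit [21,31], descend [1, 6, 7, 9]
  N1 x:[-6,-1] y:[65/3,77/3] z:[0,6] -> miss, prune
  N6 x:[7,33] y:[80/3,31] z:[19,33] -> hit [80/3,31], descend [4, 5]
    N4 x:[27,33] y:[29,31] z:[31,33] -> hit [31,31] leaf, test {P2@t=31}
    N5 x:[7,13] y:[80/3,27] z:[19,22] -> miss, prune
  N7 x:[-5,8] y:[71/3,91/3] z:[17,40] -> miss, prune
  N9 x:[9,34] y:[21,27] z:[4,30] -> hit [21,27], descend [2, 11, 14]
    N2 x:[23,29] y:[21,64/3] z:[4,7] -> miss, prune
    N11 x:[28,34] y:[67/3,73/3] z:[13,14] -> miss, prune
    N14 x:[9,14] y:[25,27] z:[25,30] -> miss, prune

order=[0, 1, 6, 4, 5, 7, 9, 2, 11, 14]  |boxes|=10  |leaves|=1  hit=P2

== RESULT ==
10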